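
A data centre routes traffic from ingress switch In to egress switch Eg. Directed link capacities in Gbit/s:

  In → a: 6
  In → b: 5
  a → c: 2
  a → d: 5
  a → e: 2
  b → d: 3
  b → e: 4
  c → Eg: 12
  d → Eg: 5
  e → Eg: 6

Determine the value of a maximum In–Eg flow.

11

Augment In→a→c→Eg: bottleneck 2, flow now 2.
Augment In→a→d→Eg: bottleneck 4, flow now 6.
Augment In→b→d→Eg: bottleneck 1, flow now 7.
Augment In→b→e→Eg: bottleneck 4, flow now 11.
No augmenting path remains; maximum flow = 11.
In the residual graph, reachable from In: {In}.
Min-cut edges: In→a (6), In→b (5); capacity 6 + 5 = 11.
This cut is saturated, so no flow can exceed 11.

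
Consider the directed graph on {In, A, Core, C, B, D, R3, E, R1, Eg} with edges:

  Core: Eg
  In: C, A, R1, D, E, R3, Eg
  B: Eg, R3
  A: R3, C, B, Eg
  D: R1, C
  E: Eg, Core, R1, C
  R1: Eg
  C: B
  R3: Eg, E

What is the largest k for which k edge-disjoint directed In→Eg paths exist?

6

Assign every edge capacity 1; by Menger, the answer equals the max flow.
Path In→Eg (+1); total 1.
Path In→A→Eg (+1); total 2.
Path In→R3→Eg (+1); total 3.
Path In→E→Eg (+1); total 4.
Path In→R1→Eg (+1); total 5.
Path In→C→B→Eg (+1); total 6.
No residual In→Eg path; max flow = 6.
Certifying cut of size 6: {C→B, In→A, In→E, In→Eg, In→R3, R1→Eg}.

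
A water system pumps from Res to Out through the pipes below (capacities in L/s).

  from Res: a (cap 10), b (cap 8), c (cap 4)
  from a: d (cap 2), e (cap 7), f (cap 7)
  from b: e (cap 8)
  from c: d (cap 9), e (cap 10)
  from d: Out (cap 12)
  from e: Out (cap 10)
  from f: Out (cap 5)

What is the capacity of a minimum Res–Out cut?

Augment Res→a→d→Out: bottleneck 2, flow now 2.
Augment Res→a→e→Out: bottleneck 7, flow now 9.
Augment Res→a→f→Out: bottleneck 1, flow now 10.
Augment Res→b→e→Out: bottleneck 3, flow now 13.
Augment Res→c→d→Out: bottleneck 4, flow now 17.
Augment Res→b→e→a→f→Out: bottleneck 4, flow now 21. (uses reverse residual edge)
No augmenting path remains; maximum flow = 21.
By max-flow min-cut, the minimum cut capacity equals the max flow.
In the residual graph, reachable from Res: {Res, a, b, e, f}.
Min-cut edges: Res→c (4), a→d (2), e→Out (10), f→Out (5); capacity 4 + 2 + 10 + 5 = 21.

21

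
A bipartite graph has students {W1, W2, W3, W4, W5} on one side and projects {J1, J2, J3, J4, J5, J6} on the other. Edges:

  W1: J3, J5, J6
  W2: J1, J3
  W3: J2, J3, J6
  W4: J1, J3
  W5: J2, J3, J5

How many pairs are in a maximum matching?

Unit-capacity flow: source→left, listed edges, right→sink; max matching = max flow.
Augmenting path W1→J3 (+1); matched 1.
Augmenting path W2→J1 (+1); matched 2.
Augmenting path W3→J2 (+1); matched 3.
Augmenting path W5→J5 (+1); matched 4.
Augmenting path W4→J3→W1→J6 (+1); matched 5.
No augmenting path remains; maximum matching = 5.
König certificate: {W1, W2, W3, W4, W5} is a vertex cover of size 5 (every listed pair touches it), so no matching can be larger.

5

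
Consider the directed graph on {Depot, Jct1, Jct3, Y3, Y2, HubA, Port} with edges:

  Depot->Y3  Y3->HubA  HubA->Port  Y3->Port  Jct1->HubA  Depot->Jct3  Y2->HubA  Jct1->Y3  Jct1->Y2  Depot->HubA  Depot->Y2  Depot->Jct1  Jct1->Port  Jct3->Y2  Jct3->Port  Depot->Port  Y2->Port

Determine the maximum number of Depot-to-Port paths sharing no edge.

6

Assign every edge capacity 1; by Menger, the answer equals the max flow.
Path Depot→Port (+1); total 1.
Path Depot→Jct1→Port (+1); total 2.
Path Depot→Jct3→Port (+1); total 3.
Path Depot→Y3→Port (+1); total 4.
Path Depot→Y2→Port (+1); total 5.
Path Depot→HubA→Port (+1); total 6.
No residual Depot→Port path; max flow = 6.
Certifying cut of size 6: {Depot→HubA, Depot→Jct1, Depot→Jct3, Depot→Port, Depot→Y2, Depot→Y3}.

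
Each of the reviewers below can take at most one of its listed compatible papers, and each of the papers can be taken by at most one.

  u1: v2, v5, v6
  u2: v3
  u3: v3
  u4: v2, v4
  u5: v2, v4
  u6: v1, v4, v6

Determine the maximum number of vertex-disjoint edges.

Unit-capacity flow: source→left, listed edges, right→sink; max matching = max flow.
Augmenting path u1→v2 (+1); matched 1.
Augmenting path u2→v3 (+1); matched 2.
Augmenting path u4→v4 (+1); matched 3.
Augmenting path u6→v1 (+1); matched 4.
Augmenting path u5→v2→u1→v5 (+1); matched 5.
No augmenting path remains; maximum matching = 5.
König certificate: {u1, u4, u5, u6, v3} is a vertex cover of size 5 (every listed pair touches it), so no matching can be larger.

5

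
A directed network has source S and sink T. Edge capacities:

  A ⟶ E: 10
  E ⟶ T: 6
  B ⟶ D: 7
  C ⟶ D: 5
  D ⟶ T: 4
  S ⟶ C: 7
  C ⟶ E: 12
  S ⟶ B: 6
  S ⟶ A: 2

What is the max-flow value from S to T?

10

Augment S→A→E→T: bottleneck 2, flow now 2.
Augment S→B→D→T: bottleneck 4, flow now 6.
Augment S→C→E→T: bottleneck 4, flow now 10.
No augmenting path remains; maximum flow = 10.
In the residual graph, reachable from S: {S, A, B, C, D, E}.
Min-cut edges: D→T (4), E→T (6); capacity 4 + 6 = 10.
This cut is saturated, so no flow can exceed 10.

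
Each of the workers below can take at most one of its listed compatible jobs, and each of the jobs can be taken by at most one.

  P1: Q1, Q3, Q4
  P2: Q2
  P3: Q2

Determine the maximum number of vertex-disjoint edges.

2

Unit-capacity flow: source→left, listed edges, right→sink; max matching = max flow.
Augmenting path P1→Q1 (+1); matched 1.
Augmenting path P2→Q2 (+1); matched 2.
No augmenting path remains; maximum matching = 2.
König certificate: {P1, Q2} is a vertex cover of size 2 (every listed pair touches it), so no matching can be larger.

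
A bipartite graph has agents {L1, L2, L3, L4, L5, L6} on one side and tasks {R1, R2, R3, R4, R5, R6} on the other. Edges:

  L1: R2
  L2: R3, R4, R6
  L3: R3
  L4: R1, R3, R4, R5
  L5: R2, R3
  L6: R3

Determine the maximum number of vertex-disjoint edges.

4

Unit-capacity flow: source→left, listed edges, right→sink; max matching = max flow.
Augmenting path L1→R2 (+1); matched 1.
Augmenting path L2→R3 (+1); matched 2.
Augmenting path L4→R1 (+1); matched 3.
Augmenting path L3→R3→L2→R4 (+1); matched 4.
No augmenting path remains; maximum matching = 4.
König certificate: {L2, L4, R2, R3} is a vertex cover of size 4 (every listed pair touches it), so no matching can be larger.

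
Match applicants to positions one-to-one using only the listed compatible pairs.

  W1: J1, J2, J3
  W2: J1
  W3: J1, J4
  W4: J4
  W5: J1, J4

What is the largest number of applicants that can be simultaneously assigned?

3

Unit-capacity flow: source→left, listed edges, right→sink; max matching = max flow.
Augmenting path W1→J1 (+1); matched 1.
Augmenting path W3→J4 (+1); matched 2.
Augmenting path W2→J1→W1→J2 (+1); matched 3.
No augmenting path remains; maximum matching = 3.
König certificate: {W1, J1, J4} is a vertex cover of size 3 (every listed pair touches it), so no matching can be larger.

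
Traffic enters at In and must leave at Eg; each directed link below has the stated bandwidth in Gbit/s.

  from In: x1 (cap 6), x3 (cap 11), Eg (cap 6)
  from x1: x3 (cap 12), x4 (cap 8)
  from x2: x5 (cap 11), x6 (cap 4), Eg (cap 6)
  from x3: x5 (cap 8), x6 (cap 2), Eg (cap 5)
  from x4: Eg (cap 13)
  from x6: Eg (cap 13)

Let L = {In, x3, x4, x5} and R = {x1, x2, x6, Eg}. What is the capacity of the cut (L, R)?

32

Edges leaving {In, x3, x4, x5}: In→x1 (6), In→Eg (6), x3→x6 (2), x3→Eg (5), x4→Eg (13).
Cut capacity = 6 + 6 + 2 + 5 + 13 = 32.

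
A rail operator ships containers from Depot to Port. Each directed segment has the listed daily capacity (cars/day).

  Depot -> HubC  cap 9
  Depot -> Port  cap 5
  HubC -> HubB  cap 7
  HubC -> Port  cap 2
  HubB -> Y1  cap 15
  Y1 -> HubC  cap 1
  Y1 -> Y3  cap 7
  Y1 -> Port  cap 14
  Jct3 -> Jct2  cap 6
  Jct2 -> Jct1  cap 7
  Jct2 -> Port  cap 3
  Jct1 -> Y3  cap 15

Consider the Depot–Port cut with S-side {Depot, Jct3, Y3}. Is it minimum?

No — its capacity is 20, but the minimum cut has capacity 14.

Given cut capacity: 9 + 5 + 6 = 20.
Augment Depot→Port: bottleneck 5, flow now 5.
Augment Depot→HubC→Port: bottleneck 2, flow now 7.
Augment Depot→HubC→HubB→Y1→Port: bottleneck 7, flow now 14.
No augmenting path remains; maximum flow = 14.
In the residual graph, reachable from Depot: {Depot}.
Min-cut edges: Depot→HubC (9), Depot→Port (5); capacity 9 + 5 = 14.
Cut capacity 20 exceeds the max flow 14, so it is not minimum.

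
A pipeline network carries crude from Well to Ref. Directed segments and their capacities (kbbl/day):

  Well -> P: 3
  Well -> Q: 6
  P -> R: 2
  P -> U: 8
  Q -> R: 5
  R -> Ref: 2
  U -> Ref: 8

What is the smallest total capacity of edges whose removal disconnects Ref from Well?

Augment Well→P→R→Ref: bottleneck 2, flow now 2.
Augment Well→P→U→Ref: bottleneck 1, flow now 3.
Augment Well→Q→R→P→U→Ref: bottleneck 2, flow now 5. (uses reverse residual edge)
No augmenting path remains; maximum flow = 5.
By max-flow min-cut, the minimum cut capacity equals the max flow.
In the residual graph, reachable from Well: {Well, Q, R}.
Min-cut edges: Well→P (3), R→Ref (2); capacity 3 + 2 = 5.

5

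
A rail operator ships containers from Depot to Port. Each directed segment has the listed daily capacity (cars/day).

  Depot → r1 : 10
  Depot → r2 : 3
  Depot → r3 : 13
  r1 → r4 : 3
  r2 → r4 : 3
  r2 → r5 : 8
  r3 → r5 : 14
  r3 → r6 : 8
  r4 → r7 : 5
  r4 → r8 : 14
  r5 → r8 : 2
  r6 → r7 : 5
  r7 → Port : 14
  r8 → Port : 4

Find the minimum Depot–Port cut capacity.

Augment Depot→r1→r4→r7→Port: bottleneck 3, flow now 3.
Augment Depot→r2→r4→r7→Port: bottleneck 2, flow now 5.
Augment Depot→r2→r4→r8→Port: bottleneck 1, flow now 6.
Augment Depot→r3→r5→r8→Port: bottleneck 2, flow now 8.
Augment Depot→r3→r6→r7→Port: bottleneck 5, flow now 13.
No augmenting path remains; maximum flow = 13.
By max-flow min-cut, the minimum cut capacity equals the max flow.
In the residual graph, reachable from Depot: {Depot, r1, r3, r5, r6}.
Min-cut edges: Depot→r2 (3), r1→r4 (3), r5→r8 (2), r6→r7 (5); capacity 3 + 3 + 2 + 5 = 13.

13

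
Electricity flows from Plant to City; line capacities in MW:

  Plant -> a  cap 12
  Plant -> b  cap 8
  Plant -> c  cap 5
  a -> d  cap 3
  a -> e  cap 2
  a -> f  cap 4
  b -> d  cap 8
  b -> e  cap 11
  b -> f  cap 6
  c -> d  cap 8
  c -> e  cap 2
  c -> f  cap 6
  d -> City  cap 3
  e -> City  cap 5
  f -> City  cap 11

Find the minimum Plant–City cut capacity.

19

Augment Plant→a→d→City: bottleneck 3, flow now 3.
Augment Plant→a→e→City: bottleneck 2, flow now 5.
Augment Plant→a→f→City: bottleneck 4, flow now 9.
Augment Plant→b→e→City: bottleneck 3, flow now 12.
Augment Plant→b→f→City: bottleneck 5, flow now 17.
Augment Plant→c→f→City: bottleneck 2, flow now 19.
No augmenting path remains; maximum flow = 19.
By max-flow min-cut, the minimum cut capacity equals the max flow.
In the residual graph, reachable from Plant: {Plant, a, b, c, d, e, f}.
Min-cut edges: d→City (3), e→City (5), f→City (11); capacity 3 + 5 + 11 = 19.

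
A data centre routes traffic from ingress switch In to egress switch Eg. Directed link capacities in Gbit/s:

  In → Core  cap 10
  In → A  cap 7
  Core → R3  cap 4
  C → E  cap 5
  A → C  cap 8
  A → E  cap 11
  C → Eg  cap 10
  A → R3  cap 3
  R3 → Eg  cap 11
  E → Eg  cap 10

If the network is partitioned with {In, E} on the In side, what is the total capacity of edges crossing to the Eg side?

27

Edges leaving {In, E}: In→A (7), In→Core (10), E→Eg (10).
Cut capacity = 7 + 10 + 10 = 27.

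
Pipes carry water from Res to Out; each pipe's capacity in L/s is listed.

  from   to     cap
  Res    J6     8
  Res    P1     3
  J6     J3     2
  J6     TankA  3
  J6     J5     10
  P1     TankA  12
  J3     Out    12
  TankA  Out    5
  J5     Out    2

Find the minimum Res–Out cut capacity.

Augment Res→J6→J3→Out: bottleneck 2, flow now 2.
Augment Res→J6→TankA→Out: bottleneck 3, flow now 5.
Augment Res→J6→J5→Out: bottleneck 2, flow now 7.
Augment Res→P1→TankA→Out: bottleneck 2, flow now 9.
No augmenting path remains; maximum flow = 9.
By max-flow min-cut, the minimum cut capacity equals the max flow.
In the residual graph, reachable from Res: {Res, J6, P1, TankA, J5}.
Min-cut edges: J6→J3 (2), TankA→Out (5), J5→Out (2); capacity 2 + 5 + 2 = 9.

9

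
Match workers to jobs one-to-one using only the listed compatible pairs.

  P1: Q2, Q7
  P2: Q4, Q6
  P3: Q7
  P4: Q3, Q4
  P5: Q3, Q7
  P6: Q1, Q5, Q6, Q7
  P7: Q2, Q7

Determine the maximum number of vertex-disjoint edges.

Unit-capacity flow: source→left, listed edges, right→sink; max matching = max flow.
Augmenting path P1→Q2 (+1); matched 1.
Augmenting path P2→Q4 (+1); matched 2.
Augmenting path P3→Q7 (+1); matched 3.
Augmenting path P4→Q3 (+1); matched 4.
Augmenting path P6→Q1 (+1); matched 5.
Augmenting path P5→Q3→P4→Q4→P2→Q6 (+1); matched 6.
No augmenting path remains; maximum matching = 6.
König certificate: {P2, P4, P5, P6, Q2, Q7} is a vertex cover of size 6 (every listed pair touches it), so no matching can be larger.

6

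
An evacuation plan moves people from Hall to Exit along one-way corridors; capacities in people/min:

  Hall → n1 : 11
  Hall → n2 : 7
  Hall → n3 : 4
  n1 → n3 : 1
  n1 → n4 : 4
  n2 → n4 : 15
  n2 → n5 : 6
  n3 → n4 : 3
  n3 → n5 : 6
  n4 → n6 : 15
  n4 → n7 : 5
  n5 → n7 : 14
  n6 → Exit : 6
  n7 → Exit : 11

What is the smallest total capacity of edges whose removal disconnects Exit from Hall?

16

Augment Hall→n1→n4→n6→Exit: bottleneck 4, flow now 4.
Augment Hall→n2→n4→n6→Exit: bottleneck 2, flow now 6.
Augment Hall→n2→n4→n7→Exit: bottleneck 5, flow now 11.
Augment Hall→n3→n5→n7→Exit: bottleneck 4, flow now 15.
Augment Hall→n1→n3→n5→n7→Exit: bottleneck 1, flow now 16.
No augmenting path remains; maximum flow = 16.
By max-flow min-cut, the minimum cut capacity equals the max flow.
In the residual graph, reachable from Hall: {Hall, n1}.
Min-cut edges: Hall→n2 (7), Hall→n3 (4), n1→n3 (1), n1→n4 (4); capacity 7 + 4 + 1 + 4 = 16.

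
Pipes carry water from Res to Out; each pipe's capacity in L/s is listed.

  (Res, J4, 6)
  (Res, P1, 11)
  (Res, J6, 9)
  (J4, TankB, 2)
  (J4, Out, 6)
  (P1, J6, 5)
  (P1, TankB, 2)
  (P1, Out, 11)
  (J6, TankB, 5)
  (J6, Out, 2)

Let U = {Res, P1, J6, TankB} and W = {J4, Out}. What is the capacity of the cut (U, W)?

19

Edges leaving {Res, P1, J6, TankB}: Res→J4 (6), P1→Out (11), J6→Out (2).
Cut capacity = 6 + 11 + 2 = 19.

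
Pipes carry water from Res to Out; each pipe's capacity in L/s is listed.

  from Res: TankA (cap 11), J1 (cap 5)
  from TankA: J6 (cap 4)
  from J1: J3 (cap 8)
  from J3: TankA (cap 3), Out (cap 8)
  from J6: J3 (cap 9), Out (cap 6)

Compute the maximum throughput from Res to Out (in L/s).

9

Augment Res→TankA→J6→Out: bottleneck 4, flow now 4.
Augment Res→J1→J3→Out: bottleneck 5, flow now 9.
No augmenting path remains; maximum flow = 9.
In the residual graph, reachable from Res: {Res, TankA}.
Min-cut edges: Res→J1 (5), TankA→J6 (4); capacity 5 + 4 = 9.
This cut is saturated, so no flow can exceed 9.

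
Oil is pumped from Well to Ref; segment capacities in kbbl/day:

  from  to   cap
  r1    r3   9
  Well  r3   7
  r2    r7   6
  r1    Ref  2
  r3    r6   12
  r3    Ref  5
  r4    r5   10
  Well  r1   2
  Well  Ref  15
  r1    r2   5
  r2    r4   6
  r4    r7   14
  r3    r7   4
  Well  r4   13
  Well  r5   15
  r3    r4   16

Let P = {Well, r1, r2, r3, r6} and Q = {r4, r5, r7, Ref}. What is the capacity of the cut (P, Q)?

82

Edges leaving {Well, r1, r2, r3, r6}: Well→r4 (13), Well→r5 (15), Well→Ref (15), r1→Ref (2), r2→r4 (6), r2→r7 (6), r3→r4 (16), r3→r7 (4), r3→Ref (5).
Cut capacity = 13 + 15 + 15 + 2 + 6 + 6 + 16 + 4 + 5 = 82.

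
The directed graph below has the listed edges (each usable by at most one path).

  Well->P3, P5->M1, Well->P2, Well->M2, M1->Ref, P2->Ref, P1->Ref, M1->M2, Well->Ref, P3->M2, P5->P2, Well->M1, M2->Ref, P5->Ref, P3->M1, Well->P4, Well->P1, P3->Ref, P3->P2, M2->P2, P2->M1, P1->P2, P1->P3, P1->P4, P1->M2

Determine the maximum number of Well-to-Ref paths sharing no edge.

Assign every edge capacity 1; by Menger, the answer equals the max flow.
Path Well→Ref (+1); total 1.
Path Well→P3→Ref (+1); total 2.
Path Well→P1→Ref (+1); total 3.
Path Well→P2→Ref (+1); total 4.
Path Well→M1→Ref (+1); total 5.
Path Well→M2→Ref (+1); total 6.
No residual Well→Ref path; max flow = 6.
Certifying cut of size 6: {Well→M1, Well→M2, Well→P1, Well→P2, Well→P3, Well→Ref}.

6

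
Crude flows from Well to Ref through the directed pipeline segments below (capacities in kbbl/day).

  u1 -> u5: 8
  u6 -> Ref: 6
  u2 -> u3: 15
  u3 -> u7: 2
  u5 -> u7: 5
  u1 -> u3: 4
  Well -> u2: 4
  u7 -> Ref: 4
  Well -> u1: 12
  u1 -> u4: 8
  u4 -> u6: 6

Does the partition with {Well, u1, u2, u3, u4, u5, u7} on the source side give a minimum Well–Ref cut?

Given cut capacity: 6 + 4 = 10.
Augment Well→u1→u3→u7→Ref: bottleneck 2, flow now 2.
Augment Well→u1→u4→u6→Ref: bottleneck 6, flow now 8.
Augment Well→u1→u5→u7→Ref: bottleneck 2, flow now 10.
No augmenting path remains; maximum flow = 10.
Cut capacity 10 equals the max flow, so it is a minimum cut.

Yes — it is a minimum cut (capacity 10).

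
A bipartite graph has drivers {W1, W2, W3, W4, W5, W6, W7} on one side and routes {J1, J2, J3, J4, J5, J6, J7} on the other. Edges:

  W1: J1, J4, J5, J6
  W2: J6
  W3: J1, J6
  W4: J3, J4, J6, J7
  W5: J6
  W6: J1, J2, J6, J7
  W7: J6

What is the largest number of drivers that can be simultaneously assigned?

Unit-capacity flow: source→left, listed edges, right→sink; max matching = max flow.
Augmenting path W1→J1 (+1); matched 1.
Augmenting path W2→J6 (+1); matched 2.
Augmenting path W4→J3 (+1); matched 3.
Augmenting path W6→J2 (+1); matched 4.
Augmenting path W3→J1→W1→J4 (+1); matched 5.
No augmenting path remains; maximum matching = 5.
König certificate: {W1, W3, W4, W6, J6} is a vertex cover of size 5 (every listed pair touches it), so no matching can be larger.

5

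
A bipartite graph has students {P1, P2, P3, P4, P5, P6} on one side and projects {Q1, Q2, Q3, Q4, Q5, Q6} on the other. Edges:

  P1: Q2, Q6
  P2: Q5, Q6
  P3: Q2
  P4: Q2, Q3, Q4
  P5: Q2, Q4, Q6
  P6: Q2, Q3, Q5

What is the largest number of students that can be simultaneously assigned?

5

Unit-capacity flow: source→left, listed edges, right→sink; max matching = max flow.
Augmenting path P1→Q2 (+1); matched 1.
Augmenting path P2→Q5 (+1); matched 2.
Augmenting path P4→Q3 (+1); matched 3.
Augmenting path P5→Q4 (+1); matched 4.
Augmenting path P3→Q2→P1→Q6 (+1); matched 5.
No augmenting path remains; maximum matching = 5.
König certificate: {Q2, Q3, Q4, Q5, Q6} is a vertex cover of size 5 (every listed pair touches it), so no matching can be larger.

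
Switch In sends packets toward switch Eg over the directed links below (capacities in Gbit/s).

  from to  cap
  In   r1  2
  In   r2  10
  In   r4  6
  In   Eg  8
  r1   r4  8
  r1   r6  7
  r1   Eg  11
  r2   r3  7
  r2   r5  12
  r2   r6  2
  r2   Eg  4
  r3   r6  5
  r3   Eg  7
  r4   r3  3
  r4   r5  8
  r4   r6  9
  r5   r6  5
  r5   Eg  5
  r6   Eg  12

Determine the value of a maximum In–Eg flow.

Augment In→Eg: bottleneck 8, flow now 8.
Augment In→r1→Eg: bottleneck 2, flow now 10.
Augment In→r2→Eg: bottleneck 4, flow now 14.
Augment In→r2→r3→Eg: bottleneck 6, flow now 20.
Augment In→r4→r3→Eg: bottleneck 1, flow now 21.
Augment In→r4→r5→Eg: bottleneck 5, flow now 26.
No augmenting path remains; maximum flow = 26.
In the residual graph, reachable from In: {In}.
Min-cut edges: In→r1 (2), In→r2 (10), In→r4 (6), In→Eg (8); capacity 2 + 10 + 6 + 8 = 26.
This cut is saturated, so no flow can exceed 26.

26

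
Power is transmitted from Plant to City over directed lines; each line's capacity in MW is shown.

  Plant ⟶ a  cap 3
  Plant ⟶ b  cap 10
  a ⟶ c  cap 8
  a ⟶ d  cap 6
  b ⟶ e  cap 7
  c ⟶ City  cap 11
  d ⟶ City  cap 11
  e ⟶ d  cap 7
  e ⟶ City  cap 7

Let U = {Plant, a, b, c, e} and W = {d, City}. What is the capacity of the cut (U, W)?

Edges leaving {Plant, a, b, c, e}: a→d (6), c→City (11), e→d (7), e→City (7).
Cut capacity = 6 + 11 + 7 + 7 = 31.

31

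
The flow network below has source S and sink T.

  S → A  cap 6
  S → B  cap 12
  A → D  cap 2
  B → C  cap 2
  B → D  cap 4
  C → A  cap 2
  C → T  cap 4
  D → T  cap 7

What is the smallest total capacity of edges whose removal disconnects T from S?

8

Augment S→A→D→T: bottleneck 2, flow now 2.
Augment S→B→C→T: bottleneck 2, flow now 4.
Augment S→B→D→T: bottleneck 4, flow now 8.
No augmenting path remains; maximum flow = 8.
By max-flow min-cut, the minimum cut capacity equals the max flow.
In the residual graph, reachable from S: {S, A, B}.
Min-cut edges: A→D (2), B→C (2), B→D (4); capacity 2 + 2 + 4 = 8.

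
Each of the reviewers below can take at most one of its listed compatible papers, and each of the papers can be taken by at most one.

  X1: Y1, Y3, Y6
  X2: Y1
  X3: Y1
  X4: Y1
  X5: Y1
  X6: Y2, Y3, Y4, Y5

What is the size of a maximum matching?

3

Unit-capacity flow: source→left, listed edges, right→sink; max matching = max flow.
Augmenting path X1→Y1 (+1); matched 1.
Augmenting path X6→Y2 (+1); matched 2.
Augmenting path X2→Y1→X1→Y3 (+1); matched 3.
No augmenting path remains; maximum matching = 3.
König certificate: {X1, X6, Y1} is a vertex cover of size 3 (every listed pair touches it), so no matching can be larger.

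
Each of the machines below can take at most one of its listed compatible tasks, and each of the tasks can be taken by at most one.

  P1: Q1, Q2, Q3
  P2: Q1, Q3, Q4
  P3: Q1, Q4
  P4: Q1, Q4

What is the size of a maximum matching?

Unit-capacity flow: source→left, listed edges, right→sink; max matching = max flow.
Augmenting path P1→Q1 (+1); matched 1.
Augmenting path P2→Q3 (+1); matched 2.
Augmenting path P3→Q4 (+1); matched 3.
Augmenting path P4→Q1→P1→Q2 (+1); matched 4.
No augmenting path remains; maximum matching = 4.
König certificate: {P1, P2, P3, P4} is a vertex cover of size 4 (every listed pair touches it), so no matching can be larger.

4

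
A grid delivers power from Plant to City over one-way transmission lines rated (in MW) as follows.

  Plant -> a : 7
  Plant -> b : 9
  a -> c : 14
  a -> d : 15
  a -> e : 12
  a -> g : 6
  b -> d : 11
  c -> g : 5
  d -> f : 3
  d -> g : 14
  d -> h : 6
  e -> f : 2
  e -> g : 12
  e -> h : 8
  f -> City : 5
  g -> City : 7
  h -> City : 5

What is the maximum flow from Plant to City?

Augment Plant→a→g→City: bottleneck 6, flow now 6.
Augment Plant→a→c→g→City: bottleneck 1, flow now 7.
Augment Plant→b→d→f→City: bottleneck 3, flow now 10.
Augment Plant→b→d→h→City: bottleneck 5, flow now 15.
Augment Plant→b→d→g→a→e→f→City: bottleneck 1, flow now 16. (uses reverse residual edge)
No augmenting path remains; maximum flow = 16.
In the residual graph, reachable from Plant: {Plant}.
Min-cut edges: Plant→a (7), Plant→b (9); capacity 7 + 9 = 16.
This cut is saturated, so no flow can exceed 16.

16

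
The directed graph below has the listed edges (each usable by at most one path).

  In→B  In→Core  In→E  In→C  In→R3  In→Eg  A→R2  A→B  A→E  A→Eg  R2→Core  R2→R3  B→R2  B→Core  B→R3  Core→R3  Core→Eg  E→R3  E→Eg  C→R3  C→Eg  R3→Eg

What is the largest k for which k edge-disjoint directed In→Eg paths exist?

Assign every edge capacity 1; by Menger, the answer equals the max flow.
Path In→Eg (+1); total 1.
Path In→Core→Eg (+1); total 2.
Path In→E→Eg (+1); total 3.
Path In→C→Eg (+1); total 4.
Path In→R3→Eg (+1); total 5.
No residual In→Eg path; max flow = 5.
Certifying cut of size 5: {Core→Eg, In→C, In→E, In→Eg, R3→Eg}.

5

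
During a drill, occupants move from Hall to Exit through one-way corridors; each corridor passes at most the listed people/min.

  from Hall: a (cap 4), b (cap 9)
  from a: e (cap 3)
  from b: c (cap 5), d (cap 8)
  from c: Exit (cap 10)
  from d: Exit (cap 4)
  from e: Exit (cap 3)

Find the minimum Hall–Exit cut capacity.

Augment Hall→a→e→Exit: bottleneck 3, flow now 3.
Augment Hall→b→c→Exit: bottleneck 5, flow now 8.
Augment Hall→b→d→Exit: bottleneck 4, flow now 12.
No augmenting path remains; maximum flow = 12.
By max-flow min-cut, the minimum cut capacity equals the max flow.
In the residual graph, reachable from Hall: {Hall, a}.
Min-cut edges: Hall→b (9), a→e (3); capacity 9 + 3 = 12.

12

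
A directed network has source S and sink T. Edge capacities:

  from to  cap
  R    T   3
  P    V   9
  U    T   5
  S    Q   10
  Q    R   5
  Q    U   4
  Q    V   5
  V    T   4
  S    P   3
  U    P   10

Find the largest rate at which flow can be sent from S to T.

11

Augment S→P→V→T: bottleneck 3, flow now 3.
Augment S→Q→R→T: bottleneck 3, flow now 6.
Augment S→Q→U→T: bottleneck 4, flow now 10.
Augment S→Q→V→T: bottleneck 1, flow now 11.
No augmenting path remains; maximum flow = 11.
In the residual graph, reachable from S: {S, P, Q, R, V}.
Min-cut edges: Q→U (4), R→T (3), V→T (4); capacity 4 + 3 + 4 = 11.
This cut is saturated, so no flow can exceed 11.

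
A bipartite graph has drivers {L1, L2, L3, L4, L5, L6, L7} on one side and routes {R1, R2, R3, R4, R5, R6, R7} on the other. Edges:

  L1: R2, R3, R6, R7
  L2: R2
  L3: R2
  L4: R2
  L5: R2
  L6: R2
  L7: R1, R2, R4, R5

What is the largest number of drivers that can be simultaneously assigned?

3

Unit-capacity flow: source→left, listed edges, right→sink; max matching = max flow.
Augmenting path L1→R2 (+1); matched 1.
Augmenting path L7→R1 (+1); matched 2.
Augmenting path L2→R2→L1→R3 (+1); matched 3.
No augmenting path remains; maximum matching = 3.
König certificate: {L1, L7, R2} is a vertex cover of size 3 (every listed pair touches it), so no matching can be larger.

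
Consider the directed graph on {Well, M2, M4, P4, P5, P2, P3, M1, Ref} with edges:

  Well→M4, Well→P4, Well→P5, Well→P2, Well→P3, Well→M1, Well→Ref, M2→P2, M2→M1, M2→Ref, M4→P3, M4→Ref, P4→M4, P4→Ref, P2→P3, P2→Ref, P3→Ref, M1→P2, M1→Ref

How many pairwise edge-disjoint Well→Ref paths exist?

6

Assign every edge capacity 1; by Menger, the answer equals the max flow.
Path Well→Ref (+1); total 1.
Path Well→M4→Ref (+1); total 2.
Path Well→P4→Ref (+1); total 3.
Path Well→P2→Ref (+1); total 4.
Path Well→P3→Ref (+1); total 5.
Path Well→M1→Ref (+1); total 6.
No residual Well→Ref path; max flow = 6.
Certifying cut of size 6: {Well→M1, Well→M4, Well→P2, Well→P3, Well→P4, Well→Ref}.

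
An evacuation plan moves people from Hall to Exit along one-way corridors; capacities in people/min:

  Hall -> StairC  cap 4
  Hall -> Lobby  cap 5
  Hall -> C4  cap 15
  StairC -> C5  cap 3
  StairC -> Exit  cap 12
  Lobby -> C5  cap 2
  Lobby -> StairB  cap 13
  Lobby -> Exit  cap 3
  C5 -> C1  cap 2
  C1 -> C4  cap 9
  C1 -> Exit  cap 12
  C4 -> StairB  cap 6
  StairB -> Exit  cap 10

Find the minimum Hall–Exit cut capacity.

15

Augment Hall→StairC→Exit: bottleneck 4, flow now 4.
Augment Hall→Lobby→Exit: bottleneck 3, flow now 7.
Augment Hall→Lobby→StairB→Exit: bottleneck 2, flow now 9.
Augment Hall→C4→StairB→Exit: bottleneck 6, flow now 15.
No augmenting path remains; maximum flow = 15.
By max-flow min-cut, the minimum cut capacity equals the max flow.
In the residual graph, reachable from Hall: {Hall, C4}.
Min-cut edges: Hall→StairC (4), Hall→Lobby (5), C4→StairB (6); capacity 4 + 5 + 6 = 15.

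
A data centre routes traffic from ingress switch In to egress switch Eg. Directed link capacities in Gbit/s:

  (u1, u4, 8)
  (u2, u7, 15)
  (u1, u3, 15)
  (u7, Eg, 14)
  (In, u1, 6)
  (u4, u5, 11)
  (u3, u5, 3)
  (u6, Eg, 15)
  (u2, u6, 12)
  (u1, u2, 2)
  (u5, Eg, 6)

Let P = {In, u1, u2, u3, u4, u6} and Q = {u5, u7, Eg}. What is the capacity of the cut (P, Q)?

Edges leaving {In, u1, u2, u3, u4, u6}: u2→u7 (15), u3→u5 (3), u4→u5 (11), u6→Eg (15).
Cut capacity = 15 + 3 + 11 + 15 = 44.

44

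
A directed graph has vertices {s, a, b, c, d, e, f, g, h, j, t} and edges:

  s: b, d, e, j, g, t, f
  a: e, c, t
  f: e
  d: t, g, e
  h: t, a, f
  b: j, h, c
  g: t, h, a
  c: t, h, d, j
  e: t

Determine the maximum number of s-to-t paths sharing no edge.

5

Assign every edge capacity 1; by Menger, the answer equals the max flow.
Path s→t (+1); total 1.
Path s→d→t (+1); total 2.
Path s→e→t (+1); total 3.
Path s→g→t (+1); total 4.
Path s→b→c→t (+1); total 5.
No residual s→t path; max flow = 5.
Certifying cut of size 5: {e→t, s→b, s→d, s→g, s→t}.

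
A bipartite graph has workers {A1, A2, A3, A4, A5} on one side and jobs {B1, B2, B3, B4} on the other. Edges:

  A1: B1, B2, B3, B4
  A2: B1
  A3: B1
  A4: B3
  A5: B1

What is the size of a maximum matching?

Unit-capacity flow: source→left, listed edges, right→sink; max matching = max flow.
Augmenting path A1→B1 (+1); matched 1.
Augmenting path A4→B3 (+1); matched 2.
Augmenting path A2→B1→A1→B2 (+1); matched 3.
No augmenting path remains; maximum matching = 3.
König certificate: {A1, A4, B1} is a vertex cover of size 3 (every listed pair touches it), so no matching can be larger.

3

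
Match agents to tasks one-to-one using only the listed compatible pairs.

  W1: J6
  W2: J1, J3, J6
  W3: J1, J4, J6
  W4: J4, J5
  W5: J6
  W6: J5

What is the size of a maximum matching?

5

Unit-capacity flow: source→left, listed edges, right→sink; max matching = max flow.
Augmenting path W1→J6 (+1); matched 1.
Augmenting path W2→J1 (+1); matched 2.
Augmenting path W3→J4 (+1); matched 3.
Augmenting path W4→J5 (+1); matched 4.
Augmenting path W6→J5→W4→J4→W3→J1→W2→J3 (+1); matched 5.
No augmenting path remains; maximum matching = 5.
König certificate: {W2, W3, W4, W6, J6} is a vertex cover of size 5 (every listed pair touches it), so no matching can be larger.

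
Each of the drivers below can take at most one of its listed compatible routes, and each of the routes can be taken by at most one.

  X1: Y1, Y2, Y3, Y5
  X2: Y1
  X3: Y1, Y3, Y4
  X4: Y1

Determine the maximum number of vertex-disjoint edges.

3

Unit-capacity flow: source→left, listed edges, right→sink; max matching = max flow.
Augmenting path X1→Y1 (+1); matched 1.
Augmenting path X3→Y3 (+1); matched 2.
Augmenting path X2→Y1→X1→Y2 (+1); matched 3.
No augmenting path remains; maximum matching = 3.
König certificate: {X1, X3, Y1} is a vertex cover of size 3 (every listed pair touches it), so no matching can be larger.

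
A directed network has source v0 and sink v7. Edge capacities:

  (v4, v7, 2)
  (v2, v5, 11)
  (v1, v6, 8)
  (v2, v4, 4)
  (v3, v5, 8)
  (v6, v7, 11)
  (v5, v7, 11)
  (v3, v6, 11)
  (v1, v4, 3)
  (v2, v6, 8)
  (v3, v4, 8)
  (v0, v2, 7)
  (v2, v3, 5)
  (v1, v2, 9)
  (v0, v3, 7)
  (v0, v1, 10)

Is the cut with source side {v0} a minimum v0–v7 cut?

Given cut capacity: 10 + 7 + 7 = 24.
Augment v0→v1→v4→v7: bottleneck 2, flow now 2.
Augment v0→v1→v6→v7: bottleneck 8, flow now 10.
Augment v0→v2→v5→v7: bottleneck 7, flow now 17.
Augment v0→v3→v5→v7: bottleneck 4, flow now 21.
Augment v0→v3→v6→v7: bottleneck 3, flow now 24.
No augmenting path remains; maximum flow = 24.
Cut capacity 24 equals the max flow, so it is a minimum cut.

Yes — it is a minimum cut (capacity 24).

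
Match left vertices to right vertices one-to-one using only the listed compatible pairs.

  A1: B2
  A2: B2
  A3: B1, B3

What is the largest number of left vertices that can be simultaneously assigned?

Unit-capacity flow: source→left, listed edges, right→sink; max matching = max flow.
Augmenting path A1→B2 (+1); matched 1.
Augmenting path A3→B1 (+1); matched 2.
No augmenting path remains; maximum matching = 2.
König certificate: {A3, B2} is a vertex cover of size 2 (every listed pair touches it), so no matching can be larger.

2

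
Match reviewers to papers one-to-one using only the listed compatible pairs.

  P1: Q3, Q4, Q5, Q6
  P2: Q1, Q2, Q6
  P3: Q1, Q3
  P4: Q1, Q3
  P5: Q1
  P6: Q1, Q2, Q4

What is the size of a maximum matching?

5

Unit-capacity flow: source→left, listed edges, right→sink; max matching = max flow.
Augmenting path P1→Q3 (+1); matched 1.
Augmenting path P2→Q1 (+1); matched 2.
Augmenting path P6→Q2 (+1); matched 3.
Augmenting path P3→Q1→P2→Q6 (+1); matched 4.
Augmenting path P4→Q3→P1→Q4 (+1); matched 5.
No augmenting path remains; maximum matching = 5.
König certificate: {P1, P2, P6, Q1, Q3} is a vertex cover of size 5 (every listed pair touches it), so no matching can be larger.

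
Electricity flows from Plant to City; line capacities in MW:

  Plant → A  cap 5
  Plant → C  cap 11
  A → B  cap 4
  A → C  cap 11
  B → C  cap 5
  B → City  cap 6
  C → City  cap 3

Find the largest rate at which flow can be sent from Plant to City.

7

Augment Plant→C→City: bottleneck 3, flow now 3.
Augment Plant→A→B→City: bottleneck 4, flow now 7.
No augmenting path remains; maximum flow = 7.
In the residual graph, reachable from Plant: {Plant, A, C}.
Min-cut edges: A→B (4), C→City (3); capacity 4 + 3 = 7.
This cut is saturated, so no flow can exceed 7.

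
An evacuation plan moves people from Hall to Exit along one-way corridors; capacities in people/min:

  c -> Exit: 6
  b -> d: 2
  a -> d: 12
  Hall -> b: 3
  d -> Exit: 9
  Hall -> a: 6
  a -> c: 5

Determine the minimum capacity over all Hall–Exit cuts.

Augment Hall→a→c→Exit: bottleneck 5, flow now 5.
Augment Hall→a→d→Exit: bottleneck 1, flow now 6.
Augment Hall→b→d→Exit: bottleneck 2, flow now 8.
No augmenting path remains; maximum flow = 8.
By max-flow min-cut, the minimum cut capacity equals the max flow.
In the residual graph, reachable from Hall: {Hall, b}.
Min-cut edges: Hall→a (6), b→d (2); capacity 6 + 2 = 8.

8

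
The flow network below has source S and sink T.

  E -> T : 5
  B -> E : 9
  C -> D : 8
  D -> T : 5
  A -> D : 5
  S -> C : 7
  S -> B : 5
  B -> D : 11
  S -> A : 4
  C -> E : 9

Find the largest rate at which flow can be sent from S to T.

10

Augment S→A→D→T: bottleneck 4, flow now 4.
Augment S→B→D→T: bottleneck 1, flow now 5.
Augment S→B→E→T: bottleneck 4, flow now 9.
Augment S→C→E→T: bottleneck 1, flow now 10.
No augmenting path remains; maximum flow = 10.
In the residual graph, reachable from S: {S, A, B, C, D, E}.
Min-cut edges: D→T (5), E→T (5); capacity 5 + 5 = 10.
This cut is saturated, so no flow can exceed 10.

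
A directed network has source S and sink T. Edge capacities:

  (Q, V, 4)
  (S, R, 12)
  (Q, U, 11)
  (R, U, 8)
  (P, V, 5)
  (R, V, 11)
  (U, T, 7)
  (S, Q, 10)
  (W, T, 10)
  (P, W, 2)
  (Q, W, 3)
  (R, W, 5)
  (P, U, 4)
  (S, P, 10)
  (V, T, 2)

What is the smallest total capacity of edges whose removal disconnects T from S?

19

Augment S→P→U→T: bottleneck 4, flow now 4.
Augment S→P→V→T: bottleneck 2, flow now 6.
Augment S→P→W→T: bottleneck 2, flow now 8.
Augment S→Q→U→T: bottleneck 3, flow now 11.
Augment S→Q→W→T: bottleneck 3, flow now 14.
Augment S→R→W→T: bottleneck 5, flow now 19.
No augmenting path remains; maximum flow = 19.
By max-flow min-cut, the minimum cut capacity equals the max flow.
In the residual graph, reachable from S: {S, P, Q, R, U, V}.
Min-cut edges: P→W (2), Q→W (3), R→W (5), U→T (7), V→T (2); capacity 2 + 3 + 5 + 7 + 2 = 19.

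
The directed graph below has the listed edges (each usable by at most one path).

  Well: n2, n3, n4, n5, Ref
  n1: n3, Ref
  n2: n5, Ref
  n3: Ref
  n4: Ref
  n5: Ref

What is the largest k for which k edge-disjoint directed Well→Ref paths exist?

Assign every edge capacity 1; by Menger, the answer equals the max flow.
Path Well→Ref (+1); total 1.
Path Well→n2→Ref (+1); total 2.
Path Well→n3→Ref (+1); total 3.
Path Well→n4→Ref (+1); total 4.
Path Well→n5→Ref (+1); total 5.
No residual Well→Ref path; max flow = 5.
Certifying cut of size 5: {Well→Ref, Well→n2, Well→n3, Well→n4, Well→n5}.

5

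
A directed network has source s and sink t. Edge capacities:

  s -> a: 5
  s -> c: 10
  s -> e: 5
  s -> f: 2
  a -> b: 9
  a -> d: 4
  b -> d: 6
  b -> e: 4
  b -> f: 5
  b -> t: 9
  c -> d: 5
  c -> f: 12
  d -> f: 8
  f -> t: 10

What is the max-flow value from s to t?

15

Augment s→f→t: bottleneck 2, flow now 2.
Augment s→a→b→t: bottleneck 5, flow now 7.
Augment s→c→f→t: bottleneck 8, flow now 15.
No augmenting path remains; maximum flow = 15.
In the residual graph, reachable from s: {s, c, d, e, f}.
Min-cut edges: s→a (5), f→t (10); capacity 5 + 10 = 15.
This cut is saturated, so no flow can exceed 15.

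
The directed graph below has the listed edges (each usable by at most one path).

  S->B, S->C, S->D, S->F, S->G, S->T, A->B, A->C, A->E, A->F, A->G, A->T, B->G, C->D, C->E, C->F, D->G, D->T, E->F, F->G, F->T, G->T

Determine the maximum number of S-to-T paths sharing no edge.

Assign every edge capacity 1; by Menger, the answer equals the max flow.
Path S→T (+1); total 1.
Path S→D→T (+1); total 2.
Path S→F→T (+1); total 3.
Path S→G→T (+1); total 4.
No residual S→T path; max flow = 4.
Certifying cut of size 4: {D→T, F→T, G→T, S→T}.

4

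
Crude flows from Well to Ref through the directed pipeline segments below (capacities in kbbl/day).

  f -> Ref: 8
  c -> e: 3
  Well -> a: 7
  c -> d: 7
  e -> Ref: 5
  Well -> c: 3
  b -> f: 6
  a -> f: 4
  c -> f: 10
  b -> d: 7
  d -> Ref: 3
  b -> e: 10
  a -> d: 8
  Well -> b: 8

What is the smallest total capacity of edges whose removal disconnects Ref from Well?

Augment Well→a→d→Ref: bottleneck 3, flow now 3.
Augment Well→a→f→Ref: bottleneck 4, flow now 7.
Augment Well→b→e→Ref: bottleneck 5, flow now 12.
Augment Well→b→f→Ref: bottleneck 3, flow now 15.
Augment Well→c→f→Ref: bottleneck 1, flow now 16.
No augmenting path remains; maximum flow = 16.
By max-flow min-cut, the minimum cut capacity equals the max flow.
In the residual graph, reachable from Well: {Well, a, b, c, d, e, f}.
Min-cut edges: d→Ref (3), e→Ref (5), f→Ref (8); capacity 3 + 5 + 8 = 16.

16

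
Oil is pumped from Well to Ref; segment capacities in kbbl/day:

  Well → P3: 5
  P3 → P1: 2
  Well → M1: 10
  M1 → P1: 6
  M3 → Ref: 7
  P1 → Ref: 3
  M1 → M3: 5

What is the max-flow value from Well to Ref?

Augment Well→P3→P1→Ref: bottleneck 2, flow now 2.
Augment Well→M1→P1→Ref: bottleneck 1, flow now 3.
Augment Well→M1→M3→Ref: bottleneck 5, flow now 8.
No augmenting path remains; maximum flow = 8.
In the residual graph, reachable from Well: {Well, P3, M1, P1}.
Min-cut edges: M1→M3 (5), P1→Ref (3); capacity 5 + 3 = 8.
This cut is saturated, so no flow can exceed 8.

8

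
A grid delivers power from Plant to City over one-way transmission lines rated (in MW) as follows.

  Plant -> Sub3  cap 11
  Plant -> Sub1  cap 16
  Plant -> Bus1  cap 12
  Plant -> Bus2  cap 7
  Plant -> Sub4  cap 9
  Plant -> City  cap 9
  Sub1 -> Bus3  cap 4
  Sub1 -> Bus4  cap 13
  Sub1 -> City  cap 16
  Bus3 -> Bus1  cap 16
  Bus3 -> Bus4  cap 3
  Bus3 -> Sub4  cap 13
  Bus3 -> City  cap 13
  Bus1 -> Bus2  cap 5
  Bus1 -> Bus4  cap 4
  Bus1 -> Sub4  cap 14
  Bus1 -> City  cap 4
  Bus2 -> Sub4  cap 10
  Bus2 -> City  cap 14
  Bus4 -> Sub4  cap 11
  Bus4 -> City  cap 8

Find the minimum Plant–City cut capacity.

44

Augment Plant→City: bottleneck 9, flow now 9.
Augment Plant→Sub1→City: bottleneck 16, flow now 25.
Augment Plant→Bus1→City: bottleneck 4, flow now 29.
Augment Plant→Bus2→City: bottleneck 7, flow now 36.
Augment Plant→Bus1→Bus2→City: bottleneck 5, flow now 41.
Augment Plant→Bus1→Bus4→City: bottleneck 3, flow now 44.
No augmenting path remains; maximum flow = 44.
By max-flow min-cut, the minimum cut capacity equals the max flow.
In the residual graph, reachable from Plant: {Plant, Sub3, Sub4}.
Min-cut edges: Plant→Sub1 (16), Plant→Bus1 (12), Plant→Bus2 (7), Plant→City (9); capacity 16 + 12 + 7 + 9 = 44.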